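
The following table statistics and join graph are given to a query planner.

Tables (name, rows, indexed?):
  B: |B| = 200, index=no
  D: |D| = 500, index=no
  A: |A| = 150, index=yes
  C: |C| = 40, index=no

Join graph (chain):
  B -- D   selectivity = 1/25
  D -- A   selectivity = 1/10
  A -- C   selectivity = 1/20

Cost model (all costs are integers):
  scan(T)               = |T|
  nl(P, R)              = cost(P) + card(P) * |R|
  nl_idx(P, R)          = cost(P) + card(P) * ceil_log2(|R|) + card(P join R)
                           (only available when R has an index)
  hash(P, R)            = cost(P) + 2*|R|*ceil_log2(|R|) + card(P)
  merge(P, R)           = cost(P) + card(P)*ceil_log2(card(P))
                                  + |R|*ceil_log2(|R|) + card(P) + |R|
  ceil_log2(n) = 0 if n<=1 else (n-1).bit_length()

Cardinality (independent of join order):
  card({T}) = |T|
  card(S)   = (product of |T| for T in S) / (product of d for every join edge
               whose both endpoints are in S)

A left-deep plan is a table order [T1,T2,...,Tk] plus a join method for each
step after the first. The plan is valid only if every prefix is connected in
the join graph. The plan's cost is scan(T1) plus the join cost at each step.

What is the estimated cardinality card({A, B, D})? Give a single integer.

60000

Tables in S: A(150), B(200), D(500)
Edges inside S: B-D(d=25), D-A(d=10)
numerator = 150 * 200 * 500 = 15000000
denominator = 25 * 10 = 250
card(S) = 15000000 / 250 = 60000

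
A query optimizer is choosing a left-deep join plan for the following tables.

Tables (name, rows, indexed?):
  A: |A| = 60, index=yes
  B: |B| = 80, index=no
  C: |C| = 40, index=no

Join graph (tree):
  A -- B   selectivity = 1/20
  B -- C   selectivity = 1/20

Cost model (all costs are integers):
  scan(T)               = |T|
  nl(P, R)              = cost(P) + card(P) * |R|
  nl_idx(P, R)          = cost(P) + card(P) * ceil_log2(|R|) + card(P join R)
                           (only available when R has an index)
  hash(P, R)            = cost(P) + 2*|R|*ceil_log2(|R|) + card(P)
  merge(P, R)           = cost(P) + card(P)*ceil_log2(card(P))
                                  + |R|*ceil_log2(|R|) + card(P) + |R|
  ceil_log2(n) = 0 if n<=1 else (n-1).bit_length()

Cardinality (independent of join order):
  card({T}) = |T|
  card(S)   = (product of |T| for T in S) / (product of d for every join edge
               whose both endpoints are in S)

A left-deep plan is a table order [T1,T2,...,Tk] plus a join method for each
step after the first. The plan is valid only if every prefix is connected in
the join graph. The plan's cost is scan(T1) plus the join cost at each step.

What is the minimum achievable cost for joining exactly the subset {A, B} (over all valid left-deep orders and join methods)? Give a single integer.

800

Selinger DP over subsets of {A,B}:
  {A}: scan cost=60, card=60
  {B}: scan cost=80, card=80
  {AB}: card=240; try (A,nl_idx)→800, (A,hash)→880, (B,merge)→1120, (A,merge)→1140, (B,hash)→1240, (B,nl)→4860 …(+1); best=800 via (A,nl_idx)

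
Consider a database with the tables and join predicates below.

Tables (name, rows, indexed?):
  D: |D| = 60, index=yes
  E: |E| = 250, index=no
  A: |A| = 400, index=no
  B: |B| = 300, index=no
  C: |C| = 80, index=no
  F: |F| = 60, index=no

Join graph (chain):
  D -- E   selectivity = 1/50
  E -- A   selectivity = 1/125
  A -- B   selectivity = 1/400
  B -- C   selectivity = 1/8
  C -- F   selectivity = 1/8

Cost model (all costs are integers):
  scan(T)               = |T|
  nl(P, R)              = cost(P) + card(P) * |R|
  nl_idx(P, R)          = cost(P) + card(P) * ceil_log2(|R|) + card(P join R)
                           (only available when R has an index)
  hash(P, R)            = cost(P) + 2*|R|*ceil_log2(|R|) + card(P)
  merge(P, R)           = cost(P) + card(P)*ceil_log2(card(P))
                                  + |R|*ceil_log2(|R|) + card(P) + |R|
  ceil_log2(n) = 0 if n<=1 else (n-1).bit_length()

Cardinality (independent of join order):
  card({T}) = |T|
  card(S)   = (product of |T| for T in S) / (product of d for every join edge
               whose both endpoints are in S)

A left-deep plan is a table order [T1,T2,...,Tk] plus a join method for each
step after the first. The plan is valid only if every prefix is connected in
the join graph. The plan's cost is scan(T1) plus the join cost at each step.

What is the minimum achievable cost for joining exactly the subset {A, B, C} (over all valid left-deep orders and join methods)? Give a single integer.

7620

Selinger DP over subsets of {A,B,C}:
  {A}: scan cost=400, card=400
  {B}: scan cost=300, card=300
  {C}: scan cost=80, card=80
  {AB}: card=300; try (B,hash)→6200, (A,merge)→7300, (B,merge)→7400, (A,hash)→7800, (A,nl)→120300, (B,nl)→120400; best=6200 via (B,hash)
  {BC}: card=3000; try (C,hash)→1720, (B,merge)→3720, (C,merge)→3940, (B,hash)→5560, (B,nl)→24080, (C,nl)→24300; best=1720 via (C,hash)
  {ABC}: card=3000; try (C,hash)→7620, (C,merge)→9840, (A,hash)→11920, (C,nl)→30200, (A,merge)→44720, (A,nl)→1201720; best=7620 via (C,hash)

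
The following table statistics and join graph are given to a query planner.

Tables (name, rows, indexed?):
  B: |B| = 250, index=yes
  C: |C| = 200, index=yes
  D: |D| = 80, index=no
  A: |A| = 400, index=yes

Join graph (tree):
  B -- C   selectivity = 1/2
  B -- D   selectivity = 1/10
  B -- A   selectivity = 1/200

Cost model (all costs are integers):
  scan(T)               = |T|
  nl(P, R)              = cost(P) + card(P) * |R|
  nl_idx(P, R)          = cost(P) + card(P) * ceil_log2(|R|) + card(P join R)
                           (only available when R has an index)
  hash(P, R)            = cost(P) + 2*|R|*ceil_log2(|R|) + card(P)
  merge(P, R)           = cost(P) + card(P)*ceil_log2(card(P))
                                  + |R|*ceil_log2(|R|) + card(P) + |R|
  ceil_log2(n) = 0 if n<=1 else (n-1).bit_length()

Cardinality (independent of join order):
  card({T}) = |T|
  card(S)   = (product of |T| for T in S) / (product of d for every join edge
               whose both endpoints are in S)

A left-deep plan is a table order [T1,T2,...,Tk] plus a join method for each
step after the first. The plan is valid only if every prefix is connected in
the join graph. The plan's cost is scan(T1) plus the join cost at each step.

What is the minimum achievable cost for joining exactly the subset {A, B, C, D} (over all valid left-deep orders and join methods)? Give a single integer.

11820

Selinger DP over subsets of {A,B,C,D}:
  {B}: scan cost=250, card=250
  {C}: scan cost=200, card=200
  {D}: scan cost=80, card=80
  {A}: scan cost=400, card=400
  {BC}: card=25000; try (C,hash)→3700, (B,merge)→4250, (C,merge)→4300, (B,hash)→4400, (B,nl_idx)→26800, (C,nl_idx)→27250 …(+2); best=3700 via (C,hash)
  {BD}: card=2000; try (D,hash)→1620, (B,nl_idx)→2720, (B,merge)→2970, (D,merge)→3140, (B,hash)→4160, (B,nl)→20080 …(+1); best=1620 via (D,hash)
  {AB}: card=500; try (A,nl_idx)→3000, (B,nl_idx)→4100, (B,hash)→4800, (A,merge)→6500, (B,merge)→6650, (A,hash)→7700 …(+2); best=3000 via (A,nl_idx)
  {BCD}: card=200000; try (C,hash)→6820, (C,merge)→27420, (D,hash)→29820, (C,nl_idx)→217620, (C,nl)→401620, (D,merge)→404340 …(+1); best=6820 via (C,hash)
  {ABC}: card=50000; try (C,hash)→6700, (C,merge)→9800, (A,hash)→35900, (C,nl_idx)→57000, (C,nl)→103000, (A,nl_idx)→278700 …(+2); best=6700 via (C,hash)
  {ABD}: card=4000; try (D,hash)→4620, (D,merge)→8640, (A,hash)→10820, (A,nl_idx)→23620, (A,merge)→29620, (D,nl)→43000 …(+1); best=4620 via (D,hash)
  {ABCD}: card=400000; try (C,hash)→11820, (D,hash)→57820, (C,merge)→58420, (A,hash)→214020, (C,nl_idx)→436620, (C,nl)→804620 …(+5); best=11820 via (C,hash)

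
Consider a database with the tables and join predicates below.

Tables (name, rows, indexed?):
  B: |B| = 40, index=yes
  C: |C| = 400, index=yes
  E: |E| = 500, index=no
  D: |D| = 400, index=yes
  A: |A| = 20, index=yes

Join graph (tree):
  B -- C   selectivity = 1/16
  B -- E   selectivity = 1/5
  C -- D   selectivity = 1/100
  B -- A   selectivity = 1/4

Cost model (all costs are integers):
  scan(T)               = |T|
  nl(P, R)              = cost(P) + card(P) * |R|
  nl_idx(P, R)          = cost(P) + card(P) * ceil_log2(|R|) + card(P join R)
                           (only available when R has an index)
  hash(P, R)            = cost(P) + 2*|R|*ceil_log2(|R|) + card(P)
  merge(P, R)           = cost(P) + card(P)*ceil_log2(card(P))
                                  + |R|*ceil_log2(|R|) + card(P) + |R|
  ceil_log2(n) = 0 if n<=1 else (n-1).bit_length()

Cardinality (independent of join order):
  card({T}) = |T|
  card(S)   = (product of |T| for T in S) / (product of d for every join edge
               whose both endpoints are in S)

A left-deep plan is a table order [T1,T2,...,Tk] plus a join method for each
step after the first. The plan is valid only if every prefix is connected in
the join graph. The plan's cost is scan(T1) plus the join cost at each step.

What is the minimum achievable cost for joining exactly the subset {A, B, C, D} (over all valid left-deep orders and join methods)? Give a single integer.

Selinger DP over subsets of {A,B,C,D}:
  {B}: scan cost=40, card=40
  {C}: scan cost=400, card=400
  {D}: scan cost=400, card=400
  {A}: scan cost=20, card=20
  {BC}: card=1000; try (B,hash)→1280, (C,nl_idx)→1400, (B,nl_idx)→3800, (C,merge)→4320, (B,merge)→4680, (C,hash)→7280 …(+2); best=1280 via (B,hash)
  {AB}: card=200; try (A,hash)→280, (B,nl_idx)→340, (B,merge)→420, (A,merge)→440, (A,nl_idx)→440, (B,hash)→520 …(+2); best=280 via (A,hash)
  {CD}: card=1600; try (D,nl_idx)→5600, (C,nl_idx)→5600, (D,hash)→8000, (C,hash)→8000, (D,merge)→8400, (C,merge)→8400 …(+2); best=5600 via (D,nl_idx)
  {BCD}: card=4000; try (B,hash)→7680, (D,hash)→9480, (D,nl_idx)→14280, (D,merge)→16280, (B,nl_idx)→19200, (B,merge)→25080 …(+2); best=7680 via (B,hash)
  {ABC}: card=5000; try (A,hash)→2480, (C,merge)→6080, (C,nl_idx)→7080, (C,hash)→7680, (A,nl_idx)→11280, (A,merge)→12400 …(+2); best=2480 via (A,hash)
  {ABCD}: card=20000; try (A,hash)→11880, (D,hash)→14680, (A,nl_idx)→47680, (A,merge)→59800, (D,nl_idx)→67480, (D,merge)→76480 …(+2); best=11880 via (A,hash)

11880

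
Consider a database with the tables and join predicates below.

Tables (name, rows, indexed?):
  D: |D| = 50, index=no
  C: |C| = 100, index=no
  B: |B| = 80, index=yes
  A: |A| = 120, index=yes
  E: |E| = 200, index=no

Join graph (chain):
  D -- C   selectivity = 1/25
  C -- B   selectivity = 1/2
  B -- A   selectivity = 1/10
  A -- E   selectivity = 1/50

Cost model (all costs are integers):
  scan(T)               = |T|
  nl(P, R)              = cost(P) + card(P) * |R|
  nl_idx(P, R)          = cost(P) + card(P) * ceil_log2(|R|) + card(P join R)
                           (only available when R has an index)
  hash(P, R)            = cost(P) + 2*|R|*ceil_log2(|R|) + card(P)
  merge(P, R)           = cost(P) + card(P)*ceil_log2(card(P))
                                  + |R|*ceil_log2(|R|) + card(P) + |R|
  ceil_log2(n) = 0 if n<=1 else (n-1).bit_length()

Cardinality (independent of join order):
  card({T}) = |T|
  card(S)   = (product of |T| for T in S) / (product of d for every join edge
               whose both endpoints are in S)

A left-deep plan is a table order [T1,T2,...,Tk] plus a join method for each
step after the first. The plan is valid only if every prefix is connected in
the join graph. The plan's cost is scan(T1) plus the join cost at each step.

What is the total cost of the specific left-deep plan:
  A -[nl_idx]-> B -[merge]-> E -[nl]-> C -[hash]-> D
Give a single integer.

590880

step 1: scan A: cost=120, card=120
step 2: join B via nl_idx
    card(P join B) = 120*80/(10) = 960
    cost = 120 + 120*7 + 960 = 1920
step 3: join E via merge
    card(P join E) = 960*200/(50) = 3840
    cost = 1920 + 960*10 + 200*8 + 960 + 200 = 14280
step 4: join C via nl
    card(P join C) = 3840*100/(2) = 192000
    cost = 14280 + 3840*100 = 398280
step 5: join D via hash
    card(P join D) = 192000*50/(25) = 384000
    cost = 398280 + 2*50*6 + 192000 = 590880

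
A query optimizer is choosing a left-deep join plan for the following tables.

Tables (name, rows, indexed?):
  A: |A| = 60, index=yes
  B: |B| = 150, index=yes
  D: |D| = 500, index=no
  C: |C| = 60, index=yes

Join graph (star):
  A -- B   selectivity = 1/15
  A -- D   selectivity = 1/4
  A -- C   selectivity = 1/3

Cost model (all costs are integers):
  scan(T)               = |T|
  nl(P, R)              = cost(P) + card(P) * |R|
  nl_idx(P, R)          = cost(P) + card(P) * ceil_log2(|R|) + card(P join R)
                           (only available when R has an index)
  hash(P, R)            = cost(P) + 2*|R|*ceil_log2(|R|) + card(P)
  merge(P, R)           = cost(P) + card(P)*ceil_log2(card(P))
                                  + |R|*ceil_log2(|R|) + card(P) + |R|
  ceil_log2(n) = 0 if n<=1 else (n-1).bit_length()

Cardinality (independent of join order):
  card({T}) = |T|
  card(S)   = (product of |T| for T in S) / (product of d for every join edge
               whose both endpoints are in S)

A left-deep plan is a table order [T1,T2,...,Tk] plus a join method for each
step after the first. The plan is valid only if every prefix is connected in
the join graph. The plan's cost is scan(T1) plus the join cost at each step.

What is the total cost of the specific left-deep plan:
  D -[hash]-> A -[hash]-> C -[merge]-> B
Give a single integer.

step 1: scan D: cost=500, card=500
step 2: join A via hash
    card(P join A) = 500*60/(4) = 7500
    cost = 500 + 2*60*6 + 500 = 1720
step 3: join C via hash
    card(P join C) = 7500*60/(3) = 150000
    cost = 1720 + 2*60*6 + 7500 = 9940
step 4: join B via merge
    card(P join B) = 150000*150/(15) = 1500000
    cost = 9940 + 150000*18 + 150*8 + 150000 + 150 = 2861290

2861290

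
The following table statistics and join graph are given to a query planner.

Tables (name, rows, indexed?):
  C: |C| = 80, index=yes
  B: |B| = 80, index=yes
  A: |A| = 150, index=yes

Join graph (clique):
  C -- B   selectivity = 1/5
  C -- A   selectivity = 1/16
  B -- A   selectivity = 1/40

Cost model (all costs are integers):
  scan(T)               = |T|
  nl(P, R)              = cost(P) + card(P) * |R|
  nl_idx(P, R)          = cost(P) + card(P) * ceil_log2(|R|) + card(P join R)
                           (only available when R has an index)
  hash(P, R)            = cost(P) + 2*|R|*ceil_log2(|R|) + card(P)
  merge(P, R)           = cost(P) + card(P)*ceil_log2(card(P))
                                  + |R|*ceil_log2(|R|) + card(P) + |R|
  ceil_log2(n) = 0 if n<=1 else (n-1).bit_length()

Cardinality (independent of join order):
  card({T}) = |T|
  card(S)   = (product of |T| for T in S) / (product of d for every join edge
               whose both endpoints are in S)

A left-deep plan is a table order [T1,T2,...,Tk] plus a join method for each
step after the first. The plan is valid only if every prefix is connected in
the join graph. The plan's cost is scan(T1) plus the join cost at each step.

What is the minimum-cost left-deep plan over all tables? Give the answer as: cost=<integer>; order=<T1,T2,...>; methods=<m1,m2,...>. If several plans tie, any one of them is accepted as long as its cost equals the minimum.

Selinger DP (subsets sized 1..n):
  {C}: scan cost=80, card=80
  {B}: scan cost=80, card=80
  {A}: scan cost=150, card=150
  {BC}: card=1280; try (C,hash)→1280, (B,hash)→1280, (C,merge)→1360, (B,merge)→1360, (C,nl_idx)→1920, (B,nl_idx)→1920 …(+2); best=1280 via (C,hash)
  {AC}: card=750; try (C,hash)→1420, (A,nl_idx)→1470, (C,nl_idx)→1950, (A,merge)→2070, (C,merge)→2140, (A,hash)→2560 …(+2); best=1420 via (C,hash)
  {AB}: card=300; try (A,nl_idx)→1020, (B,hash)→1420, (B,nl_idx)→1500, (A,merge)→2070, (B,merge)→2140, (A,hash)→2560 …(+2); best=1020 via (A,nl_idx)
  {ABC}: card=300; try (C,hash)→2440, (B,hash)→3290, (C,nl_idx)→3420, (C,merge)→4660, (A,hash)→4960, (B,nl_idx)→6970 …(+6); best=2440 via (C,hash)

cost=2440; order=B,A,C; methods=nl_idx,hash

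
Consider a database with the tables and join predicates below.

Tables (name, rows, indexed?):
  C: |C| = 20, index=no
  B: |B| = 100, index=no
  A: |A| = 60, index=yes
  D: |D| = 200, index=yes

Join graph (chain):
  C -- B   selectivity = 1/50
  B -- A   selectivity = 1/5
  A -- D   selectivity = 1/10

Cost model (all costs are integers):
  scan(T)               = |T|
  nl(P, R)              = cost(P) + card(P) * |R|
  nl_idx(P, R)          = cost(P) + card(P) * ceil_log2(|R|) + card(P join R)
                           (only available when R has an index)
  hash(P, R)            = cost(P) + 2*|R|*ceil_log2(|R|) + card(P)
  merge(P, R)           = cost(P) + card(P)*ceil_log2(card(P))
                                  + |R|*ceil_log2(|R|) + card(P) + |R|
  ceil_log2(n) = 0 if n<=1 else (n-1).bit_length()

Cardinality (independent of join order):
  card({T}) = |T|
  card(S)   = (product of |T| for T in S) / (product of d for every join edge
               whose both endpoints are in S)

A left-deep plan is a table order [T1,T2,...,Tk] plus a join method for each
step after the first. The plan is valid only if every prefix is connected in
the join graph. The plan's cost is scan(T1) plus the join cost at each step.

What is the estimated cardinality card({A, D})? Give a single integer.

1200

Tables in S: A(60), D(200)
Edges inside S: A-D(d=10)
numerator = 60 * 200 = 12000
denominator = 10 = 10
card(S) = 12000 / 10 = 1200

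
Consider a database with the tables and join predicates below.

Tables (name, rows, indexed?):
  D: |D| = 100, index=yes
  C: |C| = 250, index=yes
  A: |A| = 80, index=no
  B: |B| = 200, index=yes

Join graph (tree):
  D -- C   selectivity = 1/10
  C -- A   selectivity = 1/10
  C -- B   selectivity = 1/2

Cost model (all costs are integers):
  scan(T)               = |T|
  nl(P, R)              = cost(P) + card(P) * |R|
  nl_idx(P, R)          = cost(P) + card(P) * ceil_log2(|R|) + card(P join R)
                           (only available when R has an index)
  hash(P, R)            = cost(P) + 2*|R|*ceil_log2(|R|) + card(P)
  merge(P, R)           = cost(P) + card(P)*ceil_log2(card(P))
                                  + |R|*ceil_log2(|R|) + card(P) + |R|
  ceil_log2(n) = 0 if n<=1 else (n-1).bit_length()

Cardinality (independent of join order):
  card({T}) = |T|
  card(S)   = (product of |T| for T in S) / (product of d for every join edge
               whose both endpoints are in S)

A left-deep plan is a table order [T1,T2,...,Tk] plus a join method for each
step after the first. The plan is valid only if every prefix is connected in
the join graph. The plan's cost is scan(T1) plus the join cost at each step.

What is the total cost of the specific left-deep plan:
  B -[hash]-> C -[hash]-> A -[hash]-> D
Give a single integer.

231920

step 1: scan B: cost=200, card=200
step 2: join C via hash
    card(P join C) = 200*250/(2) = 25000
    cost = 200 + 2*250*8 + 200 = 4400
step 3: join A via hash
    card(P join A) = 25000*80/(10) = 200000
    cost = 4400 + 2*80*7 + 25000 = 30520
step 4: join D via hash
    card(P join D) = 200000*100/(10) = 2000000
    cost = 30520 + 2*100*7 + 200000 = 231920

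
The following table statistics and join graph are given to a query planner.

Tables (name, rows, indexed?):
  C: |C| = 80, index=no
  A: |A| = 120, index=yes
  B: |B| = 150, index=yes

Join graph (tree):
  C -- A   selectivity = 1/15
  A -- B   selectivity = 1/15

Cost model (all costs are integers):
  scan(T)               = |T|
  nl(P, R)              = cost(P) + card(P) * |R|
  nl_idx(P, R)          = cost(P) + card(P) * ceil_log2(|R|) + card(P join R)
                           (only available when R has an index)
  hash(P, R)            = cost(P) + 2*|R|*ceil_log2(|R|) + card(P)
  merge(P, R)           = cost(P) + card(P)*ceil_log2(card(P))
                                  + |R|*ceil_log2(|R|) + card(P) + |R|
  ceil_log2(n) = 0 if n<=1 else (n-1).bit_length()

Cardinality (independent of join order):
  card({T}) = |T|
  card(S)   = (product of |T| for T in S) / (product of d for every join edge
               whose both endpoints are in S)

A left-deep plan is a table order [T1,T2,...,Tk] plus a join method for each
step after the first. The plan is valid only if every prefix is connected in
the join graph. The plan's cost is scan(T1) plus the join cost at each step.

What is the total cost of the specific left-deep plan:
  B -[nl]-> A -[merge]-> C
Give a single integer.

step 1: scan B: cost=150, card=150
step 2: join A via nl
    card(P join A) = 150*120/(15) = 1200
    cost = 150 + 150*120 = 18150
step 3: join C via merge
    card(P join C) = 1200*80/(15) = 6400
    cost = 18150 + 1200*11 + 80*7 + 1200 + 80 = 33190

33190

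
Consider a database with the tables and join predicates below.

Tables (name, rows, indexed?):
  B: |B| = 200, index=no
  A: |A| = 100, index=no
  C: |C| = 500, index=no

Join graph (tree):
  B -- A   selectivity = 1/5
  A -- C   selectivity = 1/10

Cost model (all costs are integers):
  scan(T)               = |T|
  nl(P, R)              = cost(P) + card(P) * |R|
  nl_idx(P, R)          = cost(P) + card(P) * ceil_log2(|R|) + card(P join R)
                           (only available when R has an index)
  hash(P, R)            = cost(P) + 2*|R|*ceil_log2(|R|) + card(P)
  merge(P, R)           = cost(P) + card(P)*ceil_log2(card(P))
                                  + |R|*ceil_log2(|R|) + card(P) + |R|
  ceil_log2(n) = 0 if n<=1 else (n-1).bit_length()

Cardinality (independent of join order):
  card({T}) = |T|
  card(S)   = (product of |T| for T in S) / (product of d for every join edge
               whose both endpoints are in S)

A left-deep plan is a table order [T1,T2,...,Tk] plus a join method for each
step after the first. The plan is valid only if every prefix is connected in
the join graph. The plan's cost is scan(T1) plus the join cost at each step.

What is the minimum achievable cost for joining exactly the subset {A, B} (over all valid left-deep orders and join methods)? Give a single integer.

1800

Selinger DP over subsets of {A,B}:
  {B}: scan cost=200, card=200
  {A}: scan cost=100, card=100
  {AB}: card=4000; try (A,hash)→1800, (B,merge)→2700, (A,merge)→2800, (B,hash)→3400, (B,nl)→20100, (A,nl)→20200; best=1800 via (A,hash)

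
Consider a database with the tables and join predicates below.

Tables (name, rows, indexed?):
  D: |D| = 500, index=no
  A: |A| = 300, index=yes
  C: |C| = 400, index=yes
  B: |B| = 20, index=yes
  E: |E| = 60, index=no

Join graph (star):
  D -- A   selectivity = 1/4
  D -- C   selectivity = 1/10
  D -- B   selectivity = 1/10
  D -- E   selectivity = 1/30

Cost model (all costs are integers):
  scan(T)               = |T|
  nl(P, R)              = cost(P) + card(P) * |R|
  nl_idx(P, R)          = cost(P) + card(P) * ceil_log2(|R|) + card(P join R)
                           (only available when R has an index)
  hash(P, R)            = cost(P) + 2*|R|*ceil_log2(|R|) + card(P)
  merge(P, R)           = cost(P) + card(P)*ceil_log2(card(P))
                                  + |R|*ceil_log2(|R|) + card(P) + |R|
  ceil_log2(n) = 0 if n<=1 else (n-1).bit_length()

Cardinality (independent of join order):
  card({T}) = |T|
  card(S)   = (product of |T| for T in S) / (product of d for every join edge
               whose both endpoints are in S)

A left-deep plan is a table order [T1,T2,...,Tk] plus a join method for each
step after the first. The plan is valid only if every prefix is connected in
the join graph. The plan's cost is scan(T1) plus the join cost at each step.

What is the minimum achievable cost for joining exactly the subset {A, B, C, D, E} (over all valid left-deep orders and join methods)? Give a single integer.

Selinger DP over subsets of {A,B,C,D,E}:
  {D}: scan cost=500, card=500
  {A}: scan cost=300, card=300
  {C}: scan cost=400, card=400
  {B}: scan cost=20, card=20
  {E}: scan cost=60, card=60
  {AD}: card=37500; try (A,hash)→6400, (D,merge)→8300, (A,merge)→8500, (D,hash)→9600, (A,nl_idx)→42500, (D,nl)→150300 …(+1); best=6400 via (A,hash)
  {CD}: card=20000; try (C,hash)→8200, (D,merge)→9400, (C,merge)→9500, (D,hash)→9800, (C,nl_idx)→25000, (D,nl)→200400 …(+1); best=8200 via (C,hash)
  {BD}: card=1000; try (B,hash)→1200, (B,nl_idx)→4000, (D,merge)→5140, (B,merge)→5620, (D,hash)→9040, (D,nl)→10020 …(+1); best=1200 via (B,hash)
  {DE}: card=1000; try (E,hash)→1720, (D,merge)→5480, (E,merge)→5920, (D,hash)→9120, (D,nl)→30060, (E,nl)→30500; best=1720 via (E,hash)
  {ACD}: card=1500000; try (A,hash)→33600, (C,hash)→51100, (A,merge)→331200, (C,merge)→647900, (A,nl_idx)→1688200, (C,nl_idx)→1843900 …(+2); best=33600 via (A,hash)
  {ABD}: card=75000; try (A,hash)→7600, (A,merge)→15200, (B,hash)→44100, (A,nl_idx)→85200, (B,nl_idx)→268900, (A,nl)→301200 …(+2); best=7600 via (A,hash)
  {ADE}: card=75000; try (A,hash)→8120, (A,merge)→15720, (E,hash)→44620, (A,nl_idx)→85720, (A,nl)→301720, (E,merge)→644320 …(+1); best=8120 via (A,hash)
  {BCD}: card=40000; try (C,hash)→9400, (C,merge)→16200, (B,hash)→28400, (C,nl_idx)→50200, (B,nl_idx)→148200, (B,merge)→328320 …(+2); best=9400 via (C,hash)
  {CDE}: card=40000; try (C,hash)→9920, (C,merge)→16720, (E,hash)→28920, (C,nl_idx)→50720, (E,merge)→328620, (C,nl)→401720 …(+1); best=9920 via (C,hash)
  {BDE}: card=2000; try (E,hash)→2920, (B,hash)→2920, (B,nl_idx)→8720, (E,merge)→12620, (B,merge)→12840, (B,nl)→21720 …(+1); best=2920 via (E,hash)
  {ABCD}: card=3000000; try (A,hash)→54800, (C,hash)→89800, (A,merge)→692400, (C,merge)→1361600, (B,hash)→1533800, (A,nl_idx)→3369400 …(+6); best=54800 via (A,hash)
  {ACDE}: card=3000000; try (A,hash)→55320, (C,hash)→90320, (A,merge)→692920, (C,merge)→1362120, (E,hash)→1534320, (A,nl_idx)→3369920 …(+5); best=55320 via (A,hash)
  {ABDE}: card=150000; try (A,hash)→10320, (A,merge)→29920, (E,hash)→83320, (B,hash)→83320, (A,nl_idx)→170920, (B,nl_idx)→533120 …(+5); best=10320 via (A,hash)
  {BCDE}: card=80000; try (C,hash)→12120, (C,merge)→30920, (E,hash)→50120, (B,hash)→50120, (C,nl_idx)→100920, (B,nl_idx)→289920 …(+5); best=12120 via (C,hash)
  {ABCDE}: card=6000000; try (A,hash)→97520, (C,hash)→167520, (A,merge)→1455120, (C,merge)→2864320, (E,hash)→3055520, (B,hash)→3055520 …(+9); best=97520 via (A,hash)

97520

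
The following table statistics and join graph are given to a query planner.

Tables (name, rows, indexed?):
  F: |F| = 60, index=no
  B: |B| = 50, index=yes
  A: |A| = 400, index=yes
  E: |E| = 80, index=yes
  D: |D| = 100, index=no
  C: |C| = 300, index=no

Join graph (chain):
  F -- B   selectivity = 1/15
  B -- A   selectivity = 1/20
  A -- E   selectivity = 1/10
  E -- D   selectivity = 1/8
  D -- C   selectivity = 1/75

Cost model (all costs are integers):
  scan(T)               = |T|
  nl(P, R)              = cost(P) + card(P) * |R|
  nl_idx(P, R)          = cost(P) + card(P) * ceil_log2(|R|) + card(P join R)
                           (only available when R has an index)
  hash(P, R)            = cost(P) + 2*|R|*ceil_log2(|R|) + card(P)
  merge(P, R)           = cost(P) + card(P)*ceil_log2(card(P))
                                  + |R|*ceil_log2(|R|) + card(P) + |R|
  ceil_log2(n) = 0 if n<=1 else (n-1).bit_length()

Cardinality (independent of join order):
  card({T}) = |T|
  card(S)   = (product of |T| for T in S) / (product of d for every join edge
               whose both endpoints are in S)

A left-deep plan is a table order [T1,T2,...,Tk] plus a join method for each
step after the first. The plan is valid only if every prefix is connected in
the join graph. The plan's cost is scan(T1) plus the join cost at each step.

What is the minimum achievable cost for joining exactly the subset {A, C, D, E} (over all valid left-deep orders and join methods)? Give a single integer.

14720

Selinger DP over subsets of {A,C,D,E}:
  {A}: scan cost=400, card=400
  {E}: scan cost=80, card=80
  {D}: scan cost=100, card=100
  {C}: scan cost=300, card=300
  {AE}: card=3200; try (E,hash)→1920, (A,nl_idx)→4000, (A,merge)→4720, (E,merge)→5040, (E,nl_idx)→6400, (A,hash)→7360 …(+2); best=1920 via (E,hash)
  {DE}: card=1000; try (E,hash)→1320, (D,merge)→1520, (E,merge)→1540, (D,hash)→1560, (E,nl_idx)→1800, (D,nl)→8080 …(+1); best=1320 via (E,hash)
  {CD}: card=400; try (D,hash)→2000, (C,merge)→3900, (D,merge)→4100, (C,hash)→5600, (C,nl)→30100, (D,nl)→30300; best=2000 via (D,hash)
  {ADE}: card=40000; try (D,hash)→6520, (A,hash)→9520, (A,merge)→16320, (D,merge)→44320, (A,nl_idx)→50320, (D,nl)→321920 …(+1); best=6520 via (D,hash)
  {CDE}: card=4000; try (E,hash)→3520, (E,merge)→6640, (C,hash)→7720, (E,nl_idx)→8800, (C,merge)→15320, (E,nl)→34000 …(+1); best=3520 via (E,hash)
  {ACDE}: card=160000; try (A,hash)→14720, (C,hash)→51920, (A,merge)→59520, (A,nl_idx)→199520, (C,merge)→689520, (A,nl)→1603520 …(+1); best=14720 via (A,hash)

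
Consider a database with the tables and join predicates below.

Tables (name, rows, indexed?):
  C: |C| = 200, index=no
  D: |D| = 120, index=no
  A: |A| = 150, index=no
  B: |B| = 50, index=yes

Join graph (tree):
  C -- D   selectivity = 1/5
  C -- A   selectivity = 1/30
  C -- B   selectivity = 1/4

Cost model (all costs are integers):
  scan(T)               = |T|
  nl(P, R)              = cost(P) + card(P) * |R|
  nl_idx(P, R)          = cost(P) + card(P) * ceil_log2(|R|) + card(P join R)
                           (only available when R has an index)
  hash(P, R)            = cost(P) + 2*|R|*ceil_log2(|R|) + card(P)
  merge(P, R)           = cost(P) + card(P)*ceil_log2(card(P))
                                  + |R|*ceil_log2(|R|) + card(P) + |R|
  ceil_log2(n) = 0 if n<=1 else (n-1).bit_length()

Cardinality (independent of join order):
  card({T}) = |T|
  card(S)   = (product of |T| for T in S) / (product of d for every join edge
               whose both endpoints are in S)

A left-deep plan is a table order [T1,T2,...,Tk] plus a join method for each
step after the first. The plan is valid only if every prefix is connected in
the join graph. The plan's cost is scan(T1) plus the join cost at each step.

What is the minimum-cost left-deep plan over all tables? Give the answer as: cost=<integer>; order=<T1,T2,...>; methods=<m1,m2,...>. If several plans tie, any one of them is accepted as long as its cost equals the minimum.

cost=18580; order=C,A,B,D; methods=hash,hash,hash

Selinger DP (subsets sized 1..n):
  {C}: scan cost=200, card=200
  {D}: scan cost=120, card=120
  {A}: scan cost=150, card=150
  {B}: scan cost=50, card=50
  {CD}: card=4800; try (D,hash)→2080, (C,merge)→2880, (D,merge)→2960, (C,hash)→3440, (C,nl)→24120, (D,nl)→24200; best=2080 via (D,hash)
  {AC}: card=1000; try (A,hash)→2800, (C,merge)→3300, (A,merge)→3350, (C,hash)→3500, (C,nl)→30150, (A,nl)→30200; best=2800 via (A,hash)
  {BC}: card=2500; try (B,hash)→1000, (C,merge)→2200, (B,merge)→2350, (C,hash)→3300, (B,nl_idx)→3900, (C,nl)→10050 …(+1); best=1000 via (B,hash)
  {ACD}: card=24000; try (D,hash)→5480, (A,hash)→9280, (D,merge)→14760, (A,merge)→70630, (D,nl)→122800, (A,nl)→722080; best=5480 via (D,hash)
  {BCD}: card=60000; try (D,hash)→5180, (B,hash)→7480, (D,merge)→34460, (B,merge)→69630, (B,nl_idx)→90880, (B,nl)→242080 …(+1); best=5180 via (D,hash)
  {ABC}: card=12500; try (B,hash)→4400, (A,hash)→5900, (B,merge)→14150, (B,nl_idx)→21300, (A,merge)→34850, (B,nl)→52800 …(+1); best=4400 via (B,hash)
  {ABCD}: card=300000; try (D,hash)→18580, (B,hash)→30080, (A,hash)→67580, (D,merge)→192860, (B,merge)→389830, (B,nl_idx)→449480 …(+4); best=18580 via (D,hash)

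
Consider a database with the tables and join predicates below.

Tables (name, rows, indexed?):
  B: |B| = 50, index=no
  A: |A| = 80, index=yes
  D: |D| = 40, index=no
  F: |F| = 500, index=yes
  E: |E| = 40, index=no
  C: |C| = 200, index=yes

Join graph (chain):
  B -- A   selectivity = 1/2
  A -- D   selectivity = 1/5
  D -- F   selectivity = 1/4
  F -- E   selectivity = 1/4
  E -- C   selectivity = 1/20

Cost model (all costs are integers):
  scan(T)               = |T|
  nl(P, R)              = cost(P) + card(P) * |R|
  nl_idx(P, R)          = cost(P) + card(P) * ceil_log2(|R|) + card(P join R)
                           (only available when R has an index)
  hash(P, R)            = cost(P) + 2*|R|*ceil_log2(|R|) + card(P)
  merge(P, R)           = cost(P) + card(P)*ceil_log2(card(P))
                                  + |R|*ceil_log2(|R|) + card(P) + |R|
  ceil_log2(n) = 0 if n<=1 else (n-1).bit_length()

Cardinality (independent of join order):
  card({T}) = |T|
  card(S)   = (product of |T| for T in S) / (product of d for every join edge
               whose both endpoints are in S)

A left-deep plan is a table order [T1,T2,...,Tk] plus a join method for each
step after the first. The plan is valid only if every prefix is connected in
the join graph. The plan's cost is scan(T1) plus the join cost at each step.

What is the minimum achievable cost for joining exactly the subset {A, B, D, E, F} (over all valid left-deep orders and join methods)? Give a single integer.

858680

Selinger DP over subsets of {A,B,D,E,F}:
  {B}: scan cost=50, card=50
  {A}: scan cost=80, card=80
  {D}: scan cost=40, card=40
  {F}: scan cost=500, card=500
  {E}: scan cost=40, card=40
  {AB}: card=2000; try (B,hash)→760, (A,merge)→1040, (B,merge)→1070, (A,hash)→1220, (A,nl_idx)→2400, (A,nl)→4050 …(+1); best=760 via (B,hash)
  {AD}: card=640; try (D,hash)→640, (A,merge)→960, (A,nl_idx)→960, (D,merge)→1000, (A,hash)→1200, (A,nl)→3240 …(+1); best=640 via (D,hash)
  {DF}: card=5000; try (D,hash)→1480, (F,merge)→5320, (F,nl_idx)→5400, (D,merge)→5780, (F,hash)→9080, (F,nl)→20040 …(+1); best=1480 via (D,hash)
  {EF}: card=5000; try (E,hash)→1480, (F,merge)→5320, (F,nl_idx)→5400, (E,merge)→5780, (F,hash)→9080, (F,nl)→20040 …(+1); best=1480 via (E,hash)
  {ABD}: card=16000; try (B,hash)→1880, (D,hash)→3240, (B,merge)→8030, (D,merge)→25040, (B,nl)→32640, (D,nl)→80760; best=1880 via (B,hash)
  {ADF}: card=80000; try (A,hash)→7600, (F,hash)→10280, (F,merge)→12680, (A,merge)→72120, (F,nl_idx)→86400, (A,nl_idx)→116480 …(+2); best=7600 via (A,hash)
  {DEF}: card=50000; try (E,hash)→6960, (D,hash)→6960, (E,merge)→71760, (D,merge)→71760, (E,nl)→201480, (D,nl)→201480; best=6960 via (E,hash)
  {ABDF}: card=2000000; try (F,hash)→26880, (B,hash)→88200, (F,merge)→246880, (B,merge)→1447950, (F,nl_idx)→2145880, (B,nl)→4007600 …(+1); best=26880 via (F,hash)
  {ADEF}: card=800000; try (A,hash)→58080, (E,hash)→88080, (A,merge)→857600, (A,nl_idx)→1156960, (E,merge)→1447880, (E,nl)→3207600 …(+1); best=58080 via (A,hash)
  {ABDEF}: card=20000000; try (B,hash)→858680, (E,hash)→2027360, (B,merge)→16858430, (B,nl)→40058080, (E,merge)→44027160, (E,nl)→80026880; best=858680 via (B,hash)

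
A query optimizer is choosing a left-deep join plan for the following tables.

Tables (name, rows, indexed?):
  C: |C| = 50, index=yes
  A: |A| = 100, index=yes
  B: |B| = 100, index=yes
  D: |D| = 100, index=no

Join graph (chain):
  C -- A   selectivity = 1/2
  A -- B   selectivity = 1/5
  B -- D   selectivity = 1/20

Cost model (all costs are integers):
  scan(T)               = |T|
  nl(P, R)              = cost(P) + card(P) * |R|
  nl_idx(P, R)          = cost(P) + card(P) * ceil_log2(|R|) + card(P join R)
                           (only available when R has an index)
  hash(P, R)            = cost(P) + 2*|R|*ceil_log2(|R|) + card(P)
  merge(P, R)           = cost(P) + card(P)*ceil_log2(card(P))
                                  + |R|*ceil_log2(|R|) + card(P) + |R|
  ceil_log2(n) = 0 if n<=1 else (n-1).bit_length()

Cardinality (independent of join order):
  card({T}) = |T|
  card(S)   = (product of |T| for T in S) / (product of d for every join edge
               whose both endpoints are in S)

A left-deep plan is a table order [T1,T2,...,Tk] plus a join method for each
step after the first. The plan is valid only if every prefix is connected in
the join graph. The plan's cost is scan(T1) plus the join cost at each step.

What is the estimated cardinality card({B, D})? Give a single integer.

500

Tables in S: B(100), D(100)
Edges inside S: B-D(d=20)
numerator = 100 * 100 = 10000
denominator = 20 = 20
card(S) = 10000 / 20 = 500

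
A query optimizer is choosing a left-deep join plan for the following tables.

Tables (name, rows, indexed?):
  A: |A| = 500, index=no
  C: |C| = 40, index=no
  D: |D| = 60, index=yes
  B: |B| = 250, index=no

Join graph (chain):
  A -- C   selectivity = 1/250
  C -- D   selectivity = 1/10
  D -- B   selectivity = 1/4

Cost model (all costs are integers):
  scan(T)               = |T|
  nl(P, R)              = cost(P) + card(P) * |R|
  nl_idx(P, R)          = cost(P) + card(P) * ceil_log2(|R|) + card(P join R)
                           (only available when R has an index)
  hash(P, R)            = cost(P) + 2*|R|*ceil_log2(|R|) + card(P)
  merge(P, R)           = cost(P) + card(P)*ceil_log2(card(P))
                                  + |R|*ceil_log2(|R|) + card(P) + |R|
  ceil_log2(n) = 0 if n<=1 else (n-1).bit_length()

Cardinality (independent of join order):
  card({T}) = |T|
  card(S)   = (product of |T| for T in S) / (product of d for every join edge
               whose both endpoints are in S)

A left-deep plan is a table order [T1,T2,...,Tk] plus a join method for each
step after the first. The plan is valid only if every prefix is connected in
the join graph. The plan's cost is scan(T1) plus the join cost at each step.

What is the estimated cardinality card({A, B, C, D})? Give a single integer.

30000

Tables in S: A(500), B(250), C(40), D(60)
Edges inside S: A-C(d=250), C-D(d=10), D-B(d=4)
numerator = 500 * 250 * 40 * 60 = 300000000
denominator = 250 * 10 * 4 = 10000
card(S) = 300000000 / 10000 = 30000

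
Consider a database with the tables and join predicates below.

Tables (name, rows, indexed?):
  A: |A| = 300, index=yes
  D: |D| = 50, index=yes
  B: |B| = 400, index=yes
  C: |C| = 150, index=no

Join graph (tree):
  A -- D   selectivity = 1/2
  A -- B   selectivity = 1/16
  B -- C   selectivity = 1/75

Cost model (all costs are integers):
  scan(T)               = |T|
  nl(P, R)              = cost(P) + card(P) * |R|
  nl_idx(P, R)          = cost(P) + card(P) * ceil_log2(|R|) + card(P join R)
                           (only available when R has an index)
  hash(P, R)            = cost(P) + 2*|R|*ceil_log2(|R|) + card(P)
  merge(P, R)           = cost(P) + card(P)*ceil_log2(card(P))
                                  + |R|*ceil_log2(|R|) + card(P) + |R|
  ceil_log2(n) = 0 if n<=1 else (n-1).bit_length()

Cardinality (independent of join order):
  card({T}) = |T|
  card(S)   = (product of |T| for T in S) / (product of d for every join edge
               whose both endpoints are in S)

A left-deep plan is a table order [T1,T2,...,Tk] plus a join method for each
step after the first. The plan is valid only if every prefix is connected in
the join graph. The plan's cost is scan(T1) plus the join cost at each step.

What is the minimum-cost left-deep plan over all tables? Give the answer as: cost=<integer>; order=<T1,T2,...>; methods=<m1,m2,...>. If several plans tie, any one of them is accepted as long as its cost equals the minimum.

cost=24100; order=C,B,A,D; methods=nl_idx,hash,hash

Selinger DP (subsets sized 1..n):
  {A}: scan cost=300, card=300
  {D}: scan cost=50, card=50
  {B}: scan cost=400, card=400
  {C}: scan cost=150, card=150
  {AD}: card=7500; try (D,hash)→1200, (A,merge)→3400, (D,merge)→3650, (A,hash)→5500, (A,nl_idx)→8000, (D,nl_idx)→9600 …(+2); best=1200 via (D,hash)
  {AB}: card=7500; try (A,hash)→6200, (B,merge)→7300, (A,merge)→7400, (B,hash)→7800, (B,nl_idx)→10500, (A,nl_idx)→11500 …(+2); best=6200 via (A,hash)
  {BC}: card=800; try (B,nl_idx)→2300, (C,hash)→3200, (B,merge)→5500, (C,merge)→5750, (B,hash)→7500, (B,nl)→60150 …(+1); best=2300 via (B,nl_idx)
  {ABD}: card=187500; try (D,hash)→14300, (B,hash)→15900, (B,merge)→110200, (D,merge)→111550, (D,nl_idx)→238700, (B,nl_idx)→256200 …(+2); best=14300 via (D,hash)
  {ABC}: card=15000; try (A,hash)→8500, (A,merge)→14100, (C,hash)→16100, (A,nl_idx)→24500, (C,merge)→112550, (A,nl)→242300 …(+1); best=8500 via (A,hash)
  {ABCD}: card=375000; try (D,hash)→24100, (C,hash)→204200, (D,merge)→233850, (D,nl_idx)→473500, (D,nl)→758500, (C,merge)→3578150 …(+1); best=24100 via (D,hash)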